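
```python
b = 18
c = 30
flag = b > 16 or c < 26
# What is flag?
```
Trace:
  b=18
  b=18, c=30
  b=18, c=30, flag=True

Final answer: True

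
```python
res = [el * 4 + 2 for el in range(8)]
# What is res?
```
Trace:
  el=0
  el=1
  el=2
  el=3
  el=4
  el=5
  el=6
  el=7
  res=[2, 6, 10, 14, 18, 22, 26, 30]

Final answer: [2, 6, 10, 14, 18, 22, 26, 30]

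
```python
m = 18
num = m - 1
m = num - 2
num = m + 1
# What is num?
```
Trace:
  m=18
  m=18, num=17
  m=15, num=17
  m=15, num=16

Final answer: 16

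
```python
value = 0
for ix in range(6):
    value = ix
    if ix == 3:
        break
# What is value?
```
Trace:
  value=0
  value=0, ix=0
  value=1, ix=1
  value=2, ix=2
  value=3, ix=3

Final answer: 3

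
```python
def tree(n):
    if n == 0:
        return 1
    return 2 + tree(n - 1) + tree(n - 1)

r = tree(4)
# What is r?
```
Call trace (a repeated sub-call is expanded the first time; later identical calls just restate its return value):
tree(n=4)
  tree(n=3)
    tree(n=2)
      tree(n=1)
        tree(n=0)
        -> return 1
        tree(n=0)
        -> return 1
      -> return 4
      tree(n=1) -> return 4  (same call as traced above)
    -> return 10
    tree(n=2) -> return 10  (same call as traced above)
  -> return 22
  tree(n=3) -> return 22  (same call as traced above)
-> return 46

Final answer: 46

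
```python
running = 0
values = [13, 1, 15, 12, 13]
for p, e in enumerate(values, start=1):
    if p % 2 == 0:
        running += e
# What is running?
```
Trace:
  running=0
  running=0, p=1, e=13
  running=1, p=2, e=1
  running=1, p=3, e=15
  running=13, p=4, e=12
  running=13, p=5, e=13

Final answer: 13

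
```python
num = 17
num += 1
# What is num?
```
Trace:
  num=17
  num=18

Final answer: 18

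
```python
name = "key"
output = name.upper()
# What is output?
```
Trace:
  name='key'
  name='key', output='KEY'

Final answer: 'KEY'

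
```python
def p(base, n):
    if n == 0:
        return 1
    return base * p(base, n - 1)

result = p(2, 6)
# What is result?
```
Call trace:
p(base=2, n=6)
  p(base=2, n=5)
    p(base=2, n=4)
      p(base=2, n=3)
        p(base=2, n=2)
          p(base=2, n=1)
            p(base=2, n=0)
            -> return 1
          -> return 2
        -> return 4
      -> return 8
    -> return 16
  -> return 32
-> return 64

Final answer: 64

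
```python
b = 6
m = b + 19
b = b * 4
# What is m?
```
Trace:
  b=6
  b=6, m=25
  b=24, m=25

Final answer: 25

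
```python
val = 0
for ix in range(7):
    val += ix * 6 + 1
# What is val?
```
Trace:
  val=0
  val=1, ix=0
  val=8, ix=1
  val=21, ix=2
  val=40, ix=3
  val=65, ix=4
  val=96, ix=5
  val=133, ix=6

Final answer: 133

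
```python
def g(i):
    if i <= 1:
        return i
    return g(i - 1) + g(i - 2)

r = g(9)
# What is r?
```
Call trace (a repeated sub-call is expanded the first time; later identical calls just restate its return value):
g(i=9)
  g(i=8)
    g(i=7)
      g(i=6)
        g(i=5)
          g(i=4)
            g(i=3)
              g(i=2)
                g(i=1)
                -> return 1
                g(i=0)
                -> return 0
              -> return 1
              g(i=1)
              -> return 1
            -> return 2
            g(i=2) -> return 1  (same call as traced above)
          -> return 3
          g(i=3) -> return 2  (same call as traced above)
        -> return 5
        g(i=4) -> return 3  (same call as traced above)
      -> return 8
      g(i=5) -> return 5  (same call as traced above)
    -> return 13
    g(i=6) -> return 8  (same call as traced above)
  -> return 21
  g(i=7) -> return 13  (same call as traced above)
-> return 34

Final answer: 34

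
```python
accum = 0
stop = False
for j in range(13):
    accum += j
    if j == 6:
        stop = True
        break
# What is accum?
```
Trace:
  accum=0
  accum=0, stop=False
  accum=0, stop=False, j=0
  accum=1, stop=False, j=1
  accum=3, stop=False, j=2
  accum=6, stop=False, j=3
  accum=10, stop=False, j=4
  accum=15, stop=False, j=5
  accum=21, stop=True, j=6

Final answer: 21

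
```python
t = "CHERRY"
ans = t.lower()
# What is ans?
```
Trace:
  t='CHERRY'
  t='CHERRY', ans='cherry'

Final answer: 'cherry'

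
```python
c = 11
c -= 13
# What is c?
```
Trace:
  c=11
  c=-2

Final answer: -2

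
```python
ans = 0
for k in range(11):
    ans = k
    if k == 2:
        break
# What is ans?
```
Trace:
  ans=0
  ans=0, k=0
  ans=1, k=1
  ans=2, k=2

Final answer: 2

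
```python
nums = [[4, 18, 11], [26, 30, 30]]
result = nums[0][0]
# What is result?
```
Trace:
  nums=[[4, 18, 11], [26, 30, 30]]
  nums=[[4, 18, 11], [26, 30, 30]], result=4

Final answer: 4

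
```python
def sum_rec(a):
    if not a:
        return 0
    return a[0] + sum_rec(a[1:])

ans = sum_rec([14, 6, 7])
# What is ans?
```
Call trace:
sum_rec(a=[14, 6, 7])
  sum_rec(a=[6, 7])
    sum_rec(a=[7])
      sum_rec(a=[])
      -> return 0
    -> return 7
  -> return 13
-> return 27

Final answer: 27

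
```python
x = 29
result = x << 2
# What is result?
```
Trace:
  x=29
  x=29, result=116

Final answer: 116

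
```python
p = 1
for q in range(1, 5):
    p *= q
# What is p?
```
Trace:
  p=1
  p=1, q=1
  p=2, q=2
  p=6, q=3
  p=24, q=4

Final answer: 24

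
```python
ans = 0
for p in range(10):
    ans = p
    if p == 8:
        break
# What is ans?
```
Trace:
  ans=0
  ans=0, p=0
  ans=1, p=1
  ans=2, p=2
  ans=3, p=3
  ans=4, p=4
  ans=5, p=5
  ans=6, p=6
  ans=7, p=7
  ans=8, p=8

Final answer: 8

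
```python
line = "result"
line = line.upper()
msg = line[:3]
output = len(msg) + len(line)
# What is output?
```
Trace:
  line='result'
  line='RESULT'
  line='RESULT', msg='RES'
  line='RESULT', msg='RES', output=9

Final answer: 9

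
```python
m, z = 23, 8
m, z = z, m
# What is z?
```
Trace:
  m=23, z=8
  m=8, z=23

Final answer: 23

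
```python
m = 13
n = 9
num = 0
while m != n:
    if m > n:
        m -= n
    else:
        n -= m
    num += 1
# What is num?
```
Trace:
  m=13
  m=13, n=9
  m=13, n=9, num=0
  m=4, n=9, num=1
  m=4, n=5, num=2
  m=4, n=1, num=3
  m=3, n=1, num=4
  m=2, n=1, num=5
  m=1, n=1, num=6

Final answer: 6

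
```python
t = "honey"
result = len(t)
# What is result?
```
Trace:
  t='honey'
  t='honey', result=5

Final answer: 5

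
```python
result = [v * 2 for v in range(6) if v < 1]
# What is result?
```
Trace:
  v=0
  v=1
  v=2
  v=3
  v=4
  v=5
  result=[0]

Final answer: [0]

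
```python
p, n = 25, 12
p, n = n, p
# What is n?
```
Trace:
  p=25, n=12
  p=12, n=25

Final answer: 25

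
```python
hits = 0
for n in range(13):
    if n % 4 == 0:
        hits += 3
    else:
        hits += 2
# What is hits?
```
Trace:
  hits=0
  hits=3, n=0
  hits=5, n=1
  hits=7, n=2
  hits=9, n=3
  hits=12, n=4
  hits=14, n=5
  hits=16, n=6
  hits=18, n=7
  hits=21, n=8
  hits=23, n=9
  hits=25, n=10
  hits=27, n=11
  hits=30, n=12

Final answer: 30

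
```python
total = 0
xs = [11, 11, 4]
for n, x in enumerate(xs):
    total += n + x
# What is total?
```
Trace:
  total=0
  total=11, n=0, x=11
  total=23, n=1, x=11
  total=29, n=2, x=4

Final answer: 29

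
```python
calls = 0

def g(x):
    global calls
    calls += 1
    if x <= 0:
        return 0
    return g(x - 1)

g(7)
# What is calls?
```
Call trace:
g(x=7)
  g(x=6)
    g(x=5)
      g(x=4)
        g(x=3)
          g(x=2)
            g(x=1)
              g(x=0)
              -> return 0
            -> return 0
          -> return 0
        -> return 0
      -> return 0
    -> return 0
  -> return 0
-> return 0

calls is incremented once per call. g is entered once for each x = 7, 6, 5, 4, 3, 2, 1, 0 (the x <= 0 call returns without recursing), i.e. 7 + 1 calls.
calls = 8

Final answer: 8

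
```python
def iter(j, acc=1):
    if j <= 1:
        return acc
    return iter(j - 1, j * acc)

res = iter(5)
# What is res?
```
Call trace:
iter(j=5, acc=1)
  iter(j=4, acc=5)
    iter(j=3, acc=20)
      iter(j=2, acc=60)
        iter(j=1, acc=120)
        -> return 120
      -> return 120
    -> return 120
  -> return 120
-> return 120

Final answer: 120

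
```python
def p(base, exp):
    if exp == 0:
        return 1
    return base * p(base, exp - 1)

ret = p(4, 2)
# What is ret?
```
Call trace:
p(base=4, exp=2)
  p(base=4, exp=1)
    p(base=4, exp=0)
    -> return 1
  -> return 4
-> return 16

Final answer: 16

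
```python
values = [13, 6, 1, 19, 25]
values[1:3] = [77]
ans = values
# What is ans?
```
Trace:
  values=[13, 6, 1, 19, 25]
  values=[13, 77, 19, 25]
  values=[13, 77, 19, 25], ans=[13, 77, 19, 25]

Final answer: [13, 77, 19, 25]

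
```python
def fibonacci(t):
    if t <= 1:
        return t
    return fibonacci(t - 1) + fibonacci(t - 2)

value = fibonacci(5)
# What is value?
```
Call trace (a repeated sub-call is expanded the first time; later identical calls just restate its return value):
fibonacci(t=5)
  fibonacci(t=4)
    fibonacci(t=3)
      fibonacci(t=2)
        fibonacci(t=1)
        -> return 1
        fibonacci(t=0)
        -> return 0
      -> return 1
      fibonacci(t=1)
      -> return 1
    -> return 2
    fibonacci(t=2) -> return 1  (same call as traced above)
  -> return 3
  fibonacci(t=3) -> return 2  (same call as traced above)
-> return 5

Final answer: 5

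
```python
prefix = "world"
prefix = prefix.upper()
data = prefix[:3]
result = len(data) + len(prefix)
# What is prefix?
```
Trace:
  prefix='world'
  prefix='WORLD'
  prefix='WORLD', data='WOR'
  prefix='WORLD', data='WOR', result=8

Final answer: 'WORLD'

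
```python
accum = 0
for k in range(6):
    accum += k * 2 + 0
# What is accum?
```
Trace:
  accum=0
  accum=0, k=0
  accum=2, k=1
  accum=6, k=2
  accum=12, k=3
  accum=20, k=4
  accum=30, k=5

Final answer: 30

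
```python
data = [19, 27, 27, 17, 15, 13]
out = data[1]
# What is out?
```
Trace:
  data=[19, 27, 27, 17, 15, 13]
  data=[19, 27, 27, 17, 15, 13], out=27

Final answer: 27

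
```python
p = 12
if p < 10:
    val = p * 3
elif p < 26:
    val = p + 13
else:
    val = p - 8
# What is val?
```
Trace:
  p=12
  p=12, val=25

Final answer: 25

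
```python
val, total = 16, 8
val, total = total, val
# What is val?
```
Trace:
  val=16, total=8
  val=8, total=16

Final answer: 8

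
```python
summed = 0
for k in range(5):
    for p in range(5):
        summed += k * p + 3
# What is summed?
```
Trace:
  summed=0
  summed=3, k=0, p=0
  summed=6, k=0, p=1
  summed=9, k=0, p=2
  summed=12, k=0, p=3
  summed=15, k=0, p=4
  summed=18, k=1, p=0
  summed=22, k=1, p=1
  summed=27, k=1, p=2
  summed=33, k=1, p=3
  summed=40, k=1, p=4
  summed=43, k=2, p=0
  summed=48, k=2, p=1
  summed=55, k=2, p=2
  summed=64, k=2, p=3
  summed=75, k=2, p=4
  summed=78, k=3, p=0
  summed=84, k=3, p=1
  summed=93, k=3, p=2
  summed=105, k=3, p=3
  summed=120, k=3, p=4
  summed=123, k=4, p=0
  summed=130, k=4, p=1
  summed=141, k=4, p=2
  summed=156, k=4, p=3
  summed=175, k=4, p=4

Final answer: 175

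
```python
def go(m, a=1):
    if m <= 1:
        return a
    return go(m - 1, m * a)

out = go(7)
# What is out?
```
Call trace:
go(m=7, a=1)
  go(m=6, a=7)
    go(m=5, a=42)
      go(m=4, a=210)
        go(m=3, a=840)
          go(m=2, a=2520)
            go(m=1, a=5040)
            -> return 5040
          -> return 5040
        -> return 5040
      -> return 5040
    -> return 5040
  -> return 5040
-> return 5040

Final answer: 5040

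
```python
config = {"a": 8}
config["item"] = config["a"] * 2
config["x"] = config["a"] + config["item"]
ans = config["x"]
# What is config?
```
Trace:
  config={'a': 8}
  config={'a': 8, 'item': 16}
  config={'a': 8, 'item': 16, 'x': 24}
  config={'a': 8, 'item': 16, 'x': 24}, ans=24

Final answer: {'a': 8, 'item': 16, 'x': 24}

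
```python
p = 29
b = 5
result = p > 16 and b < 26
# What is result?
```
Trace:
  p=29
  p=29, b=5
  p=29, b=5, result=True

Final answer: True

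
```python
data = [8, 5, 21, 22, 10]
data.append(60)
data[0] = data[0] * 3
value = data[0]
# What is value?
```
Trace:
  data=[8, 5, 21, 22, 10]
  data=[8, 5, 21, 22, 10, 60]
  data=[24, 5, 21, 22, 10, 60]
  data=[24, 5, 21, 22, 10, 60], value=24

Final answer: 24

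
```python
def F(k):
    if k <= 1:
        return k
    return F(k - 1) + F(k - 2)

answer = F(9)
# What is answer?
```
Call trace (a repeated sub-call is expanded the first time; later identical calls just restate its return value):
F(k=9)
  F(k=8)
    F(k=7)
      F(k=6)
        F(k=5)
          F(k=4)
            F(k=3)
              F(k=2)
                F(k=1)
                -> return 1
                F(k=0)
                -> return 0
              -> return 1
              F(k=1)
              -> return 1
            -> return 2
            F(k=2) -> return 1  (same call as traced above)
          -> return 3
          F(k=3) -> return 2  (same call as traced above)
        -> return 5
        F(k=4) -> return 3  (same call as traced above)
      -> return 8
      F(k=5) -> return 5  (same call as traced above)
    -> return 13
    F(k=6) -> return 8  (same call as traced above)
  -> return 21
  F(k=7) -> return 13  (same call as traced above)
-> return 34

Final answer: 34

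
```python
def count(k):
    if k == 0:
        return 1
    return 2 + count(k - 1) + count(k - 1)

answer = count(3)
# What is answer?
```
Call trace (a repeated sub-call is expanded the first time; later identical calls just restate its return value):
count(k=3)
  count(k=2)
    count(k=1)
      count(k=0)
      -> return 1
      count(k=0)
      -> return 1
    -> return 4
    count(k=1) -> return 4  (same call as traced above)
  -> return 10
  count(k=2) -> return 10  (same call as traced above)
-> return 22

Final answer: 22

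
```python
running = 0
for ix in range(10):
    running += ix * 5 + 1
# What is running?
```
Trace:
  running=0
  running=1, ix=0
  running=7, ix=1
  running=18, ix=2
  running=34, ix=3
  running=55, ix=4
  running=81, ix=5
  running=112, ix=6
  running=148, ix=7
  running=189, ix=8
  running=235, ix=9

Final answer: 235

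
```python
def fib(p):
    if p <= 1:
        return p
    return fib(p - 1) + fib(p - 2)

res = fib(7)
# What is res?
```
Call trace (a repeated sub-call is expanded the first time; later identical calls just restate its return value):
fib(p=7)
  fib(p=6)
    fib(p=5)
      fib(p=4)
        fib(p=3)
          fib(p=2)
            fib(p=1)
            -> return 1
            fib(p=0)
            -> return 0
          -> return 1
          fib(p=1)
          -> return 1
        -> return 2
        fib(p=2) -> return 1  (same call as traced above)
      -> return 3
      fib(p=3) -> return 2  (same call as traced above)
    -> return 5
    fib(p=4) -> return 3  (same call as traced above)
  -> return 8
  fib(p=5) -> return 5  (same call as traced above)
-> return 13

Final answer: 13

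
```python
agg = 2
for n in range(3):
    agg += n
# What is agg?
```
Trace:
  agg=2
  agg=2, n=0
  agg=3, n=1
  agg=5, n=2

Final answer: 5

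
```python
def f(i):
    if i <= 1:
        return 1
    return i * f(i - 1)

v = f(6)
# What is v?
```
Call trace:
f(i=6)
  f(i=5)
    f(i=4)
      f(i=3)
        f(i=2)
          f(i=1)
          -> return 1
        -> return 2
      -> return 6
    -> return 24
  -> return 120
-> return 720

Final answer: 720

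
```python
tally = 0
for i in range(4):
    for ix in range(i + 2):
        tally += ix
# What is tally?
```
Trace:
  tally=0
  tally=0, i=0, ix=0
  tally=1, i=0, ix=1
  tally=1, i=1, ix=0
  tally=2, i=1, ix=1
  tally=4, i=1, ix=2
  tally=4, i=2, ix=0
  tally=5, i=2, ix=1
  tally=7, i=2, ix=2
  tally=10, i=2, ix=3
  tally=10, i=3, ix=0
  tally=11, i=3, ix=1
  tally=13, i=3, ix=2
  tally=16, i=3, ix=3
  tally=20, i=3, ix=4

Final answer: 20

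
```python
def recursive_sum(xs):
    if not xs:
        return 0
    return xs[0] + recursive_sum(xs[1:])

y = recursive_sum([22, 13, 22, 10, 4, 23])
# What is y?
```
Call trace:
recursive_sum(xs=[22, 13, 22, 10, 4, 23])
  recursive_sum(xs=[13, 22, 10, 4, 23])
    recursive_sum(xs=[22, 10, 4, 23])
      recursive_sum(xs=[10, 4, 23])
        recursive_sum(xs=[4, 23])
          recursive_sum(xs=[23])
            recursive_sum(xs=[])
            -> return 0
          -> return 23
        -> return 27
      -> return 37
    -> return 59
  -> return 72
-> return 94

Final answer: 94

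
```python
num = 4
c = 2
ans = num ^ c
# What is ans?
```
Trace:
  num=4
  num=4, c=2
  num=4, c=2, ans=6

Final answer: 6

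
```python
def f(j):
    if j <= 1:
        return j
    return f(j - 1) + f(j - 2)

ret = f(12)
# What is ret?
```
Call trace (a repeated sub-call is expanded the first time; later identical calls just restate its return value):
f(j=12)
  f(j=11)
    f(j=10)
      f(j=9)
        f(j=8)
          f(j=7)
            f(j=6)
              f(j=5)
                f(j=4)
                  f(j=3)
                    f(j=2)
                      f(j=1)
                      -> return 1
                      f(j=0)
                      -> return 0
                    -> return 1
                    f(j=1)
                    -> return 1
                  -> return 2
                  f(j=2) -> return 1  (same call as traced above)
                -> return 3
                f(j=3) -> return 2  (same call as traced above)
              -> return 5
              f(j=4) -> return 3  (same call as traced above)
            -> return 8
            f(j=5) -> return 5  (same call as traced above)
          -> return 13
          f(j=6) -> return 8  (same call as traced above)
        -> return 21
        f(j=7) -> return 13  (same call as traced above)
      -> return 34
      f(j=8) -> return 21  (same call as traced above)
    -> return 55
    f(j=9) -> return 34  (same call as traced above)
  -> return 89
  f(j=10) -> return 55  (same call as traced above)
-> return 144

Final answer: 144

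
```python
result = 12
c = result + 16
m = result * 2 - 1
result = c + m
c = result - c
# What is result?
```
Trace:
  result=12
  result=12, c=28
  result=12, c=28, m=23
  result=51, c=28, m=23
  result=51, c=23, m=23

Final answer: 51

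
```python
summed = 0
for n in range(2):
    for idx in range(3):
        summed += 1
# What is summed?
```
Trace:
  summed=0
  summed=1, n=0, idx=0
  summed=2, n=0, idx=1
  summed=3, n=0, idx=2
  summed=4, n=1, idx=0
  summed=5, n=1, idx=1
  summed=6, n=1, idx=2

Final answer: 6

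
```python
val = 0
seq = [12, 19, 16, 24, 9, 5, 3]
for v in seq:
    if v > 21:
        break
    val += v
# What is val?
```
Trace:
  val=0
  val=12, v=12
  val=31, v=19
  val=47, v=16
  val=47, v=24

Final answer: 47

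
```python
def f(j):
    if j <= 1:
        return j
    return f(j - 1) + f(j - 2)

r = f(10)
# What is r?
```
Call trace (a repeated sub-call is expanded the first time; later identical calls just restate its return value):
f(j=10)
  f(j=9)
    f(j=8)
      f(j=7)
        f(j=6)
          f(j=5)
            f(j=4)
              f(j=3)
                f(j=2)
                  f(j=1)
                  -> return 1
                  f(j=0)
                  -> return 0
                -> return 1
                f(j=1)
                -> return 1
              -> return 2
              f(j=2) -> return 1  (same call as traced above)
            -> return 3
            f(j=3) -> return 2  (same call as traced above)
          -> return 5
          f(j=4) -> return 3  (same call as traced above)
        -> return 8
        f(j=5) -> return 5  (same call as traced above)
      -> return 13
      f(j=6) -> return 8  (same call as traced above)
    -> return 21
    f(j=7) -> return 13  (same call as traced above)
  -> return 34
  f(j=8) -> return 21  (same call as traced above)
-> return 55

Final answer: 55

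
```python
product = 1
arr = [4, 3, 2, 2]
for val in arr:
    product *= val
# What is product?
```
Trace:
  product=1
  product=4, val=4
  product=12, val=3
  product=24, val=2
  product=48, val=2

Final answer: 48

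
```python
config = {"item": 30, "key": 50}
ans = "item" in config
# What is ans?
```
Trace:
  config={'item': 30, 'key': 50}
  config={'item': 30, 'key': 50}, ans=True

Final answer: True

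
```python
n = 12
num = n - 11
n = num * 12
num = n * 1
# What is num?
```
Trace:
  n=12
  n=12, num=1
  n=12, num=1
  n=12, num=12

Final answer: 12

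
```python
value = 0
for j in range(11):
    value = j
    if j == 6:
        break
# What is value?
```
Trace:
  value=0
  value=0, j=0
  value=1, j=1
  value=2, j=2
  value=3, j=3
  value=4, j=4
  value=5, j=5
  value=6, j=6

Final answer: 6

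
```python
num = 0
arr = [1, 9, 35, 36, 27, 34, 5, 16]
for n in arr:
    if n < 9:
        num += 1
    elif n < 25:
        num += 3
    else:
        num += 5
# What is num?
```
Trace:
  num=0
  num=1, n=1
  num=4, n=9
  num=9, n=35
  num=14, n=36
  num=19, n=27
  num=24, n=34
  num=25, n=5
  num=28, n=16

Final answer: 28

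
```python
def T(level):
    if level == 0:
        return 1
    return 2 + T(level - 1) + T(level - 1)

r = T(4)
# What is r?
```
Call trace (a repeated sub-call is expanded the first time; later identical calls just restate its return value):
T(level=4)
  T(level=3)
    T(level=2)
      T(level=1)
        T(level=0)
        -> return 1
        T(level=0)
        -> return 1
      -> return 4
      T(level=1) -> return 4  (same call as traced above)
    -> return 10
    T(level=2) -> return 10  (same call as traced above)
  -> return 22
  T(level=3) -> return 22  (same call as traced above)
-> return 46

Final answer: 46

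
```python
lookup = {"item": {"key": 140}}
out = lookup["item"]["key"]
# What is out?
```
Trace:
  lookup={'item': {'key': 140}}
  lookup={'item': {'key': 140}}, out=140

Final answer: 140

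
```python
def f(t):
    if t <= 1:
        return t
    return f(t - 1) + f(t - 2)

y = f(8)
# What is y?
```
Call trace (a repeated sub-call is expanded the first time; later identical calls just restate its return value):
f(t=8)
  f(t=7)
    f(t=6)
      f(t=5)
        f(t=4)
          f(t=3)
            f(t=2)
              f(t=1)
              -> return 1
              f(t=0)
              -> return 0
            -> return 1
            f(t=1)
            -> return 1
          -> return 2
          f(t=2) -> return 1  (same call as traced above)
        -> return 3
        f(t=3) -> return 2  (same call as traced above)
      -> return 5
      f(t=4) -> return 3  (same call as traced above)
    -> return 8
    f(t=5) -> return 5  (same call as traced above)
  -> return 13
  f(t=6) -> return 8  (same call as traced above)
-> return 21

Final answer: 21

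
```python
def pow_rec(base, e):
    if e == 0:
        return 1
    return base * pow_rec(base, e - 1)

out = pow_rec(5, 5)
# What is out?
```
Call trace:
pow_rec(base=5, e=5)
  pow_rec(base=5, e=4)
    pow_rec(base=5, e=3)
      pow_rec(base=5, e=2)
        pow_rec(base=5, e=1)
          pow_rec(base=5, e=0)
          -> return 1
        -> return 5
      -> return 25
    -> return 125
  -> return 625
-> return 3125

Final answer: 3125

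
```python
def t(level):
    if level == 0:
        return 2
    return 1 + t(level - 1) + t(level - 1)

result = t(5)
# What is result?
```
Call trace (a repeated sub-call is expanded the first time; later identical calls just restate its return value):
t(level=5)
  t(level=4)
    t(level=3)
      t(level=2)
        t(level=1)
          t(level=0)
          -> return 2
          t(level=0)
          -> return 2
        -> return 5
        t(level=1) -> return 5  (same call as traced above)
      -> return 11
      t(level=2) -> return 11  (same call as traced above)
    -> return 23
    t(level=3) -> return 23  (same call as traced above)
  -> return 47
  t(level=4) -> return 47  (same call as traced above)
-> return 95

Final answer: 95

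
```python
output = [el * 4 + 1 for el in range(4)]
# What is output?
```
Trace:
  el=0
  el=1
  el=2
  el=3
  output=[1, 5, 9, 13]

Final answer: [1, 5, 9, 13]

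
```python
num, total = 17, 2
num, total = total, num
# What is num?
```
Trace:
  num=17, total=2
  num=2, total=17

Final answer: 2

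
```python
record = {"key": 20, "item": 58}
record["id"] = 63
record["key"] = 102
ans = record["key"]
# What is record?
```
Trace:
  record={'key': 20, 'item': 58}
  record={'key': 20, 'item': 58, 'id': 63}
  record={'key': 102, 'item': 58, 'id': 63}
  record={'key': 102, 'item': 58, 'id': 63}, ans=102

Final answer: {'key': 102, 'item': 58, 'id': 63}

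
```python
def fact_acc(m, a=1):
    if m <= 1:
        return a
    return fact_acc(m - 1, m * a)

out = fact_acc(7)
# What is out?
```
Call trace:
fact_acc(m=7, a=1)
  fact_acc(m=6, a=7)
    fact_acc(m=5, a=42)
      fact_acc(m=4, a=210)
        fact_acc(m=3, a=840)
          fact_acc(m=2, a=2520)
            fact_acc(m=1, a=5040)
            -> return 5040
          -> return 5040
        -> return 5040
      -> return 5040
    -> return 5040
  -> return 5040
-> return 5040

Final answer: 5040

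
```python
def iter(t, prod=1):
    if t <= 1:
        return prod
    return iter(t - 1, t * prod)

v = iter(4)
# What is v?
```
Call trace:
iter(t=4, prod=1)
  iter(t=3, prod=4)
    iter(t=2, prod=12)
      iter(t=1, prod=24)
      -> return 24
    -> return 24
  -> return 24
-> return 24

Final answer: 24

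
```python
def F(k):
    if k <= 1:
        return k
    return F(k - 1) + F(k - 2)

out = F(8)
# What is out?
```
Call trace (a repeated sub-call is expanded the first time; later identical calls just restate its return value):
F(k=8)
  F(k=7)
    F(k=6)
      F(k=5)
        F(k=4)
          F(k=3)
            F(k=2)
              F(k=1)
              -> return 1
              F(k=0)
              -> return 0
            -> return 1
            F(k=1)
            -> return 1
          -> return 2
          F(k=2) -> return 1  (same call as traced above)
        -> return 3
        F(k=3) -> return 2  (same call as traced above)
      -> return 5
      F(k=4) -> return 3  (same call as traced above)
    -> return 8
    F(k=5) -> return 5  (same call as traced above)
  -> return 13
  F(k=6) -> return 8  (same call as traced above)
-> return 21

Final answer: 21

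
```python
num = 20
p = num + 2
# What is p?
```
Trace:
  num=20
  num=20, p=22

Final answer: 22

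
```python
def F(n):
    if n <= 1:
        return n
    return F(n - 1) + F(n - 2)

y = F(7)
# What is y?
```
Call trace (a repeated sub-call is expanded the first time; later identical calls just restate its return value):
F(n=7)
  F(n=6)
    F(n=5)
      F(n=4)
        F(n=3)
          F(n=2)
            F(n=1)
            -> return 1
            F(n=0)
            -> return 0
          -> return 1
          F(n=1)
          -> return 1
        -> return 2
        F(n=2) -> return 1  (same call as traced above)
      -> return 3
      F(n=3) -> return 2  (same call as traced above)
    -> return 5
    F(n=4) -> return 3  (same call as traced above)
  -> return 8
  F(n=5) -> return 5  (same call as traced above)
-> return 13

Final answer: 13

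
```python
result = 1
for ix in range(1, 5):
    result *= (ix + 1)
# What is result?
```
Trace:
  result=1
  result=2, ix=1
  result=6, ix=2
  result=24, ix=3
  result=120, ix=4

Final answer: 120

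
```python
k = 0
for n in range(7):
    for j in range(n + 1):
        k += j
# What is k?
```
Trace:
  k=0
  k=0, n=0, j=0
  k=0, n=1, j=0
  k=1, n=1, j=1
  k=1, n=2, j=0
  k=2, n=2, j=1
  k=4, n=2, j=2
  k=4, n=3, j=0
  k=5, n=3, j=1
  k=7, n=3, j=2
  k=10, n=3, j=3
  k=10, n=4, j=0
  k=11, n=4, j=1
  k=13, n=4, j=2
  k=16, n=4, j=3
  k=20, n=4, j=4
  k=20, n=5, j=0
  k=21, n=5, j=1
  k=23, n=5, j=2
  k=26, n=5, j=3
  k=30, n=5, j=4
  k=35, n=5, j=5
  k=35, n=6, j=0
  k=36, n=6, j=1
  k=38, n=6, j=2
  k=41, n=6, j=3
  k=45, n=6, j=4
  k=50, n=6, j=5
  k=56, n=6, j=6

Final answer: 56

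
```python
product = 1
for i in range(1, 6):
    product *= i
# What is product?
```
Trace:
  product=1
  product=1, i=1
  product=2, i=2
  product=6, i=3
  product=24, i=4
  product=120, i=5

Final answer: 120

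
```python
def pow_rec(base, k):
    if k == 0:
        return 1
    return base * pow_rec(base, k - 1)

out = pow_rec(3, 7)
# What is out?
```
Call trace:
pow_rec(base=3, k=7)
  pow_rec(base=3, k=6)
    pow_rec(base=3, k=5)
      pow_rec(base=3, k=4)
        pow_rec(base=3, k=3)
          pow_rec(base=3, k=2)
            pow_rec(base=3, k=1)
              pow_rec(base=3, k=0)
              -> return 1
            -> return 3
          -> return 9
        -> return 27
      -> return 81
    -> return 243
  -> return 729
-> return 2187

Final answer: 2187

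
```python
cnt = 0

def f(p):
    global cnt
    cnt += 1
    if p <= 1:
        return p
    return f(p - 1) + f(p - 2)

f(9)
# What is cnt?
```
Call trace (a repeated sub-call is expanded the first time; later identical calls just restate its return value):
f(p=9)
  f(p=8)
    f(p=7)
      f(p=6)
        f(p=5)
          f(p=4)
            f(p=3)
              f(p=2)
                f(p=1)
                -> return 1
                f(p=0)
                -> return 0
              -> return 1
              f(p=1)
              -> return 1
            -> return 2
            f(p=2) -> return 1  (same call as traced above)
          -> return 3
          f(p=3) -> return 2  (same call as traced above)
        -> return 5
        f(p=4) -> return 3  (same call as traced above)
      -> return 8
      f(p=5) -> return 5  (same call as traced above)
    -> return 13
    f(p=6) -> return 8  (same call as traced above)
  -> return 21
  f(p=7) -> return 13  (same call as traced above)
-> return 34

cnt is incremented once per call, so count the calls in each subtree. Let C(p) = number of calls made by f(p).
C(0) = C(1) = 1 (base case, no recursion); C(p) = 1 + C(p - 1) + C(p - 2) otherwise.
C(2) = 1 + C(1) + C(0) = 1 + 1 + 1 = 3
C(3) = 1 + C(2) + C(1) = 1 + 3 + 1 = 5
C(4) = 1 + C(3) + C(2) = 1 + 5 + 3 = 9
C(5) = 1 + C(4) + C(3) = 1 + 9 + 5 = 15
C(6) = 1 + C(5) + C(4) = 1 + 15 + 9 = 25
C(7) = 1 + C(6) + C(5) = 1 + 25 + 15 = 41
C(8) = 1 + C(7) + C(6) = 1 + 41 + 25 = 67
C(9) = 1 + C(8) + C(7) = 1 + 67 + 41 = 109
cnt = C(9) = 109

Final answer: 109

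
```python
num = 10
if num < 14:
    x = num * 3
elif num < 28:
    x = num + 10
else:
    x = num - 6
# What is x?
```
Trace:
  num=10
  num=10, x=30

Final answer: 30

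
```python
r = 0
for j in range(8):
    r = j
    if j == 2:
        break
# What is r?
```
Trace:
  r=0
  r=0, j=0
  r=1, j=1
  r=2, j=2

Final answer: 2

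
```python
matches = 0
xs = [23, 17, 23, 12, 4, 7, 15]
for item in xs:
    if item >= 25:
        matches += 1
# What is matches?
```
Trace:
  matches=0
  matches=0, item=23
  matches=0, item=17
  matches=0, item=23
  matches=0, item=12
  matches=0, item=4
  matches=0, item=7
  matches=0, item=15

Final answer: 0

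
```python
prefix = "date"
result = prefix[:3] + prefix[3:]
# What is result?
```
Trace:
  prefix='date'
  prefix='date', result='date'

Final answer: 'date'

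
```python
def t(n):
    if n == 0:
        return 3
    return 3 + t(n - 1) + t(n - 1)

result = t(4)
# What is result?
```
Call trace (a repeated sub-call is expanded the first time; later identical calls just restate its return value):
t(n=4)
  t(n=3)
    t(n=2)
      t(n=1)
        t(n=0)
        -> return 3
        t(n=0)
        -> return 3
      -> return 9
      t(n=1) -> return 9  (same call as traced above)
    -> return 21
    t(n=2) -> return 21  (same call as traced above)
  -> return 45
  t(n=3) -> return 45  (same call as traced above)
-> return 93

Final answer: 93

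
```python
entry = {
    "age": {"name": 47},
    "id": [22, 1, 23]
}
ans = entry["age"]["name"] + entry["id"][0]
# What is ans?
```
Trace:
  entry={'age': {'name': 47}, 'id': [22, 1, 23]}
  entry={'age': {'name': 47}, 'id': [22, 1, 23]}, ans=69

Final answer: 69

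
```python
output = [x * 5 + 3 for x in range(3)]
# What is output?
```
Trace:
  x=0
  x=1
  x=2
  output=[3, 8, 13]

Final answer: [3, 8, 13]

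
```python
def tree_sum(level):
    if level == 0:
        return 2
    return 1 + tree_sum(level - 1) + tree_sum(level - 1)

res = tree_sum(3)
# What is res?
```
Call trace (a repeated sub-call is expanded the first time; later identical calls just restate its return value):
tree_sum(level=3)
  tree_sum(level=2)
    tree_sum(level=1)
      tree_sum(level=0)
      -> return 2
      tree_sum(level=0)
      -> return 2
    -> return 5
    tree_sum(level=1) -> return 5  (same call as traced above)
  -> return 11
  tree_sum(level=2) -> return 11  (same call as traced above)
-> return 23

Final answer: 23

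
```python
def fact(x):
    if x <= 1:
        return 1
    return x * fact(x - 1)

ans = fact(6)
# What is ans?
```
Call trace:
fact(x=6)
  fact(x=5)
    fact(x=4)
      fact(x=3)
        fact(x=2)
          fact(x=1)
          -> return 1
        -> return 2
      -> return 6
    -> return 24
  -> return 120
-> return 720

Final answer: 720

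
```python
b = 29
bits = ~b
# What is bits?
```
Trace:
  b=29
  b=29, bits=-30

Final answer: -30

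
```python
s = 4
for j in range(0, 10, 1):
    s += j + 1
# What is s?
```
Trace:
  s=4
  s=5, j=0
  s=7, j=1
  s=10, j=2
  s=14, j=3
  s=19, j=4
  s=25, j=5
  s=32, j=6
  s=40, j=7
  s=49, j=8
  s=59, j=9

Final answer: 59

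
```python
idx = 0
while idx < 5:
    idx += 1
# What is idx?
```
Trace:
  idx=0
  idx=1
  idx=2
  idx=3
  idx=4
  idx=5

Final answer: 5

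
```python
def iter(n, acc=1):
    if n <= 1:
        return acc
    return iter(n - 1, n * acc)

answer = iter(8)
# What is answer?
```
Call trace:
iter(n=8, acc=1)
  iter(n=7, acc=8)
    iter(n=6, acc=56)
      iter(n=5, acc=336)
        iter(n=4, acc=1680)
          iter(n=3, acc=6720)
            iter(n=2, acc=20160)
              iter(n=1, acc=40320)
              -> return 40320
            -> return 40320
          -> return 40320
        -> return 40320
      -> return 40320
    -> return 40320
  -> return 40320
-> return 40320

Final answer: 40320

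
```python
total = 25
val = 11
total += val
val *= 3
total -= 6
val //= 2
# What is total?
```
Trace:
  total=25
  total=25, val=11
  total=36, val=11
  total=36, val=33
  total=30, val=33
  total=30, val=16

Final answer: 30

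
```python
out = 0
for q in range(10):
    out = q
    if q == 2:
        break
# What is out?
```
Trace:
  out=0
  out=0, q=0
  out=1, q=1
  out=2, q=2

Final answer: 2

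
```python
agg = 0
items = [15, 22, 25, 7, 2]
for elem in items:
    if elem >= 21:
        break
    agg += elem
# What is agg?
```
Trace:
  agg=0
  agg=15, elem=15
  agg=15, elem=22

Final answer: 15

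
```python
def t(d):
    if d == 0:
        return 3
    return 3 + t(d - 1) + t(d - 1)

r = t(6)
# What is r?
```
Call trace (a repeated sub-call is expanded the first time; later identical calls just restate its return value):
t(d=6)
  t(d=5)
    t(d=4)
      t(d=3)
        t(d=2)
          t(d=1)
            t(d=0)
            -> return 3
            t(d=0)
            -> return 3
          -> return 9
          t(d=1) -> return 9  (same call as traced above)
        -> return 21
        t(d=2) -> return 21  (same call as traced above)
      -> return 45
      t(d=3) -> return 45  (same call as traced above)
    -> return 93
    t(d=4) -> return 93  (same call as traced above)
  -> return 189
  t(d=5) -> return 189  (same call as traced above)
-> return 381

Final answer: 381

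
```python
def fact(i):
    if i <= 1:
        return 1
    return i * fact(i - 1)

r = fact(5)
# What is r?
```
Call trace:
fact(i=5)
  fact(i=4)
    fact(i=3)
      fact(i=2)
        fact(i=1)
        -> return 1
      -> return 2
    -> return 6
  -> return 24
-> return 120

Final answer: 120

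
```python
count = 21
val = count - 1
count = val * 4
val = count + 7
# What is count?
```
Trace:
  count=21
  count=21, val=20
  count=80, val=20
  count=80, val=87

Final answer: 80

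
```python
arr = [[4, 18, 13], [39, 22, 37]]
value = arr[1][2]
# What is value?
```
Trace:
  arr=[[4, 18, 13], [39, 22, 37]]
  arr=[[4, 18, 13], [39, 22, 37]], value=37

Final answer: 37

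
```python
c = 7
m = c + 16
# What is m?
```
Trace:
  c=7
  c=7, m=23

Final answer: 23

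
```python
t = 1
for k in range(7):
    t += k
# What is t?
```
Trace:
  t=1
  t=1, k=0
  t=2, k=1
  t=4, k=2
  t=7, k=3
  t=11, k=4
  t=16, k=5
  t=22, k=6

Final answer: 22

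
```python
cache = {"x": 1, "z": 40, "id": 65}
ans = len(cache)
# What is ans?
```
Trace:
  cache={'x': 1, 'z': 40, 'id': 65}
  cache={'x': 1, 'z': 40, 'id': 65}, ans=3

Final answer: 3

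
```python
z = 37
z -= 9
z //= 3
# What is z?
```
Trace:
  z=37
  z=28
  z=9

Final answer: 9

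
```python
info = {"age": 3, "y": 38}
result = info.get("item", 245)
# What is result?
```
Trace:
  info={'age': 3, 'y': 38}
  info={'age': 3, 'y': 38}, result=245

Final answer: 245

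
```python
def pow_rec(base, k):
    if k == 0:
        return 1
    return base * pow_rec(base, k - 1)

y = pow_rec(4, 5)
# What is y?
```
Call trace:
pow_rec(base=4, k=5)
  pow_rec(base=4, k=4)
    pow_rec(base=4, k=3)
      pow_rec(base=4, k=2)
        pow_rec(base=4, k=1)
          pow_rec(base=4, k=0)
          -> return 1
        -> return 4
      -> return 16
    -> return 64
  -> return 256
-> return 1024

Final answer: 1024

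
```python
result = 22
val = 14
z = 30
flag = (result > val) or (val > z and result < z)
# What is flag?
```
Trace:
  result=22
  result=22, val=14
  result=22, val=14, z=30
  result=22, val=14, z=30, flag=True

Final answer: True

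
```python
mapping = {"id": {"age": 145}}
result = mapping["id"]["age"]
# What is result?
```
Trace:
  mapping={'id': {'age': 145}}
  mapping={'id': {'age': 145}}, result=145

Final answer: 145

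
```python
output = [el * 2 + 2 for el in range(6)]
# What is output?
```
Trace:
  el=0
  el=1
  el=2
  el=3
  el=4
  el=5
  output=[2, 4, 6, 8, 10, 12]

Final answer: [2, 4, 6, 8, 10, 12]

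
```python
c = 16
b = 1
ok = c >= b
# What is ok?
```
Trace:
  c=16
  c=16, b=1
  c=16, b=1, ok=True

Final answer: True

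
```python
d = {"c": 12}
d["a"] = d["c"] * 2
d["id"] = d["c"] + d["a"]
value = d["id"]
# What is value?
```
Trace:
  d={'c': 12}
  d={'c': 12, 'a': 24}
  d={'c': 12, 'a': 24, 'id': 36}
  d={'c': 12, 'a': 24, 'id': 36}, value=36

Final answer: 36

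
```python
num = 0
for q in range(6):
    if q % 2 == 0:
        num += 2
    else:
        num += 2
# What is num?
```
Trace:
  num=0
  num=2, q=0
  num=4, q=1
  num=6, q=2
  num=8, q=3
  num=10, q=4
  num=12, q=5

Final answer: 12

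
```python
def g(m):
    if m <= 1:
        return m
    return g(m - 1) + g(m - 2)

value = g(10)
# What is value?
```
Call trace (a repeated sub-call is expanded the first time; later identical calls just restate its return value):
g(m=10)
  g(m=9)
    g(m=8)
      g(m=7)
        g(m=6)
          g(m=5)
            g(m=4)
              g(m=3)
                g(m=2)
                  g(m=1)
                  -> return 1
                  g(m=0)
                  -> return 0
                -> return 1
                g(m=1)
                -> return 1
              -> return 2
              g(m=2) -> return 1  (same call as traced above)
            -> return 3
            g(m=3) -> return 2  (same call as traced above)
          -> return 5
          g(m=4) -> return 3  (same call as traced above)
        -> return 8
        g(m=5) -> return 5  (same call as traced above)
      -> return 13
      g(m=6) -> return 8  (same call as traced above)
    -> return 21
    g(m=7) -> return 13  (same call as traced above)
  -> return 34
  g(m=8) -> return 21  (same call as traced above)
-> return 55

Final answer: 55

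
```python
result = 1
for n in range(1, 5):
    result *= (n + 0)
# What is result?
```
Trace:
  result=1
  result=1, n=1
  result=2, n=2
  result=6, n=3
  result=24, n=4

Final answer: 24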